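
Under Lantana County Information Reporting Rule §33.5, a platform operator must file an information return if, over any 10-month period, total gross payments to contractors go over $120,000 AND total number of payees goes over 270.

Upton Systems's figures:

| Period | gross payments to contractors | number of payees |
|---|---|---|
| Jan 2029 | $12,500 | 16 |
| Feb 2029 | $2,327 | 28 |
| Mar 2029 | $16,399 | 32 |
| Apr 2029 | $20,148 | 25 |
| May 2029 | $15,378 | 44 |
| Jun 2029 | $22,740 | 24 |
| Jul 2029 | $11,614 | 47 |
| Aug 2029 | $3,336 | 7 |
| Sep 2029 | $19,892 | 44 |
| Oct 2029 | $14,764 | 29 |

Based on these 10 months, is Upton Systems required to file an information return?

Yes

Total gross payments to contractors: $12,500 + $2,327 + $16,399 + $20,148 + $15,378 + $22,740 + $11,614 + $3,336 + $19,892 + $14,764 = $139,098 (> $120,000).
Total number of payees: 16 + 28 + 32 + 25 + 44 + 24 + 47 + 7 + 44 + 29 = 296 (> 270).
The test is 'and': both thresholds are exceeded.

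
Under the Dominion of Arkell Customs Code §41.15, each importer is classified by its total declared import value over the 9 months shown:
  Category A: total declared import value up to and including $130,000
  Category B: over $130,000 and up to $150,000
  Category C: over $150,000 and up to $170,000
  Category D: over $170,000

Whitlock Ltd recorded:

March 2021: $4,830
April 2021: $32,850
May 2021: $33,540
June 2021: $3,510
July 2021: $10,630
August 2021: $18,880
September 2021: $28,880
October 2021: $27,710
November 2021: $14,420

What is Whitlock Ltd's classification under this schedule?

Category D

Total declared import value: $4,830 + $32,850 + $33,540 + $3,510 + $10,630 + $18,880 + $28,880 + $27,710 + $14,420 = $175,250.
$175,250 > $170,000, so Category D applies.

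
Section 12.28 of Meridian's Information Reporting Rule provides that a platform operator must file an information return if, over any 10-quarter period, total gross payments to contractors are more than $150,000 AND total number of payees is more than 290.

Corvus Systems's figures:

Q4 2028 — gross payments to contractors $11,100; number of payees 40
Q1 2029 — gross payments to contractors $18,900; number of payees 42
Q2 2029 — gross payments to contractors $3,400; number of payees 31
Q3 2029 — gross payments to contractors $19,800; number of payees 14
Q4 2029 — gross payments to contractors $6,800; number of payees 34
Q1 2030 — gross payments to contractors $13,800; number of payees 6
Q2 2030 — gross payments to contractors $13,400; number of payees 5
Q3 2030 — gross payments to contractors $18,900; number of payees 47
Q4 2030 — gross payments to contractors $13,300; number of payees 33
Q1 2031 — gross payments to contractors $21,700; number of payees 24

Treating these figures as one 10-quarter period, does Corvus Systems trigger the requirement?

Total gross payments to contractors: $11,100 + $18,900 + $3,400 + $19,800 + $6,800 + $13,800 + $13,400 + $18,900 + $13,300 + $21,700 = $141,100 (≤ $150,000).
Total number of payees: 40 + 42 + 31 + 14 + 34 + 6 + 5 + 47 + 33 + 24 = 276 (≤ 290).
The test is 'and': the rule requires both, and at least one is not exceeded.

No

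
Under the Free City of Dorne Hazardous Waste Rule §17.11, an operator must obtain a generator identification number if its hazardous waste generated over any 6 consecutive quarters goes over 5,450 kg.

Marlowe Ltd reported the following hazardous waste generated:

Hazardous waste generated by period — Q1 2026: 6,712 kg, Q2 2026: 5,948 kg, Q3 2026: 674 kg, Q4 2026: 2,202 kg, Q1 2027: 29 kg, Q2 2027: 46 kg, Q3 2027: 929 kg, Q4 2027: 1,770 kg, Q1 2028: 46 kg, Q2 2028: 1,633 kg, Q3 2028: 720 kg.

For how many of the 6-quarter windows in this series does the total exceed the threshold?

3

Q1 2026–Q2 2027: 6,712 kg + 5,948 kg + 674 kg + 2,202 kg + 29 kg + 46 kg = 15,611 kg (over)
Q2 2026–Q3 2027: 5,948 kg + 674 kg + 2,202 kg + 29 kg + 46 kg + 929 kg = 9,828 kg (over)
Q3 2026–Q4 2027: 674 kg + 2,202 kg + 29 kg + 46 kg + 929 kg + 1,770 kg = 5,650 kg (over)
Q4 2026–Q1 2028: 2,202 kg + 29 kg + 46 kg + 929 kg + 1,770 kg + 46 kg = 5,022 kg (under)
Q1 2027–Q2 2028: 29 kg + 46 kg + 929 kg + 1,770 kg + 46 kg + 1,633 kg = 4,453 kg (under)
Q2 2027–Q3 2028: 46 kg + 929 kg + 1,770 kg + 46 kg + 1,633 kg + 720 kg = 5,144 kg (under)
3 windows exceed the threshold.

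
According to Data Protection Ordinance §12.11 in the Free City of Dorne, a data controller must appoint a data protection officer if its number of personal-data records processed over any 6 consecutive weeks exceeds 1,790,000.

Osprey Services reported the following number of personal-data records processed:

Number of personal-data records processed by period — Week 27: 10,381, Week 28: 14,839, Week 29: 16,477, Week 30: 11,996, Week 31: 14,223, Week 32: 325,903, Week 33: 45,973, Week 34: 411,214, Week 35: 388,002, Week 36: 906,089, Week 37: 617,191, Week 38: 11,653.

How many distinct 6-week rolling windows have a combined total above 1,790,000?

Week 27–Week 32: 10,381 + 14,839 + 16,477 + 11,996 + 14,223 + 325,903 = 393,819 (under)
Week 28–Week 33: 14,839 + 16,477 + 11,996 + 14,223 + 325,903 + 45,973 = 429,411 (under)
Week 29–Week 34: 16,477 + 11,996 + 14,223 + 325,903 + 45,973 + 411,214 = 825,786 (under)
Week 30–Week 35: 11,996 + 14,223 + 325,903 + 45,973 + 411,214 + 388,002 = 1,197,311 (under)
Week 31–Week 36: 14,223 + 325,903 + 45,973 + 411,214 + 388,002 + 906,089 = 2,091,404 (over)
Week 32–Week 37: 325,903 + 45,973 + 411,214 + 388,002 + 906,089 + 617,191 = 2,694,372 (over)
Week 33–Week 38: 45,973 + 411,214 + 388,002 + 906,089 + 617,191 + 11,653 = 2,380,122 (over)
3 windows exceed the threshold.

3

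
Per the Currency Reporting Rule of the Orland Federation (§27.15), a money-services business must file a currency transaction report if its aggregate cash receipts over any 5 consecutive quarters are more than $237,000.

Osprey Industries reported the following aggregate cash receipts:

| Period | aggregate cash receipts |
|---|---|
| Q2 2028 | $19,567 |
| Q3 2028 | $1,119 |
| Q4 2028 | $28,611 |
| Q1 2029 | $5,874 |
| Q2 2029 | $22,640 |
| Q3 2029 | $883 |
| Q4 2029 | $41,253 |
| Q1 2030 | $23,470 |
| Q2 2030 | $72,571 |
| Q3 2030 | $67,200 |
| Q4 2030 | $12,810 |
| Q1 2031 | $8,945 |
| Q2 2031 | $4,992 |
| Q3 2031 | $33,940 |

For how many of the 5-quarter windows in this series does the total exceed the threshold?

0

Q2 2028–Q2 2029: $19,567 + $1,119 + $28,611 + $5,874 + $22,640 = $77,811 (under)
Q3 2028–Q3 2029: $1,119 + $28,611 + $5,874 + $22,640 + $883 = $59,127 (under)
Q4 2028–Q4 2029: $28,611 + $5,874 + $22,640 + $883 + $41,253 = $99,261 (under)
Q1 2029–Q1 2030: $5,874 + $22,640 + $883 + $41,253 + $23,470 = $94,120 (under)
Q2 2029–Q2 2030: $22,640 + $883 + $41,253 + $23,470 + $72,571 = $160,817 (under)
Q3 2029–Q3 2030: $883 + $41,253 + $23,470 + $72,571 + $67,200 = $205,377 (under)
Q4 2029–Q4 2030: $41,253 + $23,470 + $72,571 + $67,200 + $12,810 = $217,304 (under)
Q1 2030–Q1 2031: $23,470 + $72,571 + $67,200 + $12,810 + $8,945 = $184,996 (under)
Q2 2030–Q2 2031: $72,571 + $67,200 + $12,810 + $8,945 + $4,992 = $166,518 (under)
Q3 2030–Q3 2031: $67,200 + $12,810 + $8,945 + $4,992 + $33,940 = $127,887 (under)
0 windows exceed the threshold.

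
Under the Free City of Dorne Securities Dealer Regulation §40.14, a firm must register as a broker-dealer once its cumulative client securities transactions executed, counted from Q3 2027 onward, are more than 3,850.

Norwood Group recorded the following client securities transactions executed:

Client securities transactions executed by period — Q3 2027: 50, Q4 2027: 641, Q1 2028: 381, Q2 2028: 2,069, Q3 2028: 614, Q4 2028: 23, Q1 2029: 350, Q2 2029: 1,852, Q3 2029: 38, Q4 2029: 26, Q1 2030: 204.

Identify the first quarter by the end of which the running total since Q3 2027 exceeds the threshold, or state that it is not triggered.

Q1 2029

Through Q3 2027: 50
Through Q4 2027: 691
Through Q1 2028: 1,072
Through Q2 2028: 3,141
Through Q3 2028: 3,755
Through Q4 2028: 3,778
Through Q1 2029: 4,128 ← exceeds threshold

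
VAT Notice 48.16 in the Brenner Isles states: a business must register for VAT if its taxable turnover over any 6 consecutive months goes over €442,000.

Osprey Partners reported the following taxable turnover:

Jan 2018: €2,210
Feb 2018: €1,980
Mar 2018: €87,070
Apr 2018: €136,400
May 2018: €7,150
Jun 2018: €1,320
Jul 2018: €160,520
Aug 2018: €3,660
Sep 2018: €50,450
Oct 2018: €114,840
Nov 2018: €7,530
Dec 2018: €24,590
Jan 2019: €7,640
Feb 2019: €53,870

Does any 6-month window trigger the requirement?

No

Jan 2018–Jun 2018: €2,210 + €1,980 + €87,070 + €136,400 + €7,150 + €1,320 = €236,130 (under)
Feb 2018–Jul 2018: €1,980 + €87,070 + €136,400 + €7,150 + €1,320 + €160,520 = €394,440 (under)
Mar 2018–Aug 2018: €87,070 + €136,400 + €7,150 + €1,320 + €160,520 + €3,660 = €396,120 (under)
Apr 2018–Sep 2018: €136,400 + €7,150 + €1,320 + €160,520 + €3,660 + €50,450 = €359,500 (under)
May 2018–Oct 2018: €7,150 + €1,320 + €160,520 + €3,660 + €50,450 + €114,840 = €337,940 (under)
Jun 2018–Nov 2018: €1,320 + €160,520 + €3,660 + €50,450 + €114,840 + €7,530 = €338,320 (under)
Jul 2018–Dec 2018: €160,520 + €3,660 + €50,450 + €114,840 + €7,530 + €24,590 = €361,590 (under)
Aug 2018–Jan 2019: €3,660 + €50,450 + €114,840 + €7,530 + €24,590 + €7,640 = €208,710 (under)
Sep 2018–Feb 2019: €50,450 + €114,840 + €7,530 + €24,590 + €7,640 + €53,870 = €258,920 (under)
No window exceeds €442,000.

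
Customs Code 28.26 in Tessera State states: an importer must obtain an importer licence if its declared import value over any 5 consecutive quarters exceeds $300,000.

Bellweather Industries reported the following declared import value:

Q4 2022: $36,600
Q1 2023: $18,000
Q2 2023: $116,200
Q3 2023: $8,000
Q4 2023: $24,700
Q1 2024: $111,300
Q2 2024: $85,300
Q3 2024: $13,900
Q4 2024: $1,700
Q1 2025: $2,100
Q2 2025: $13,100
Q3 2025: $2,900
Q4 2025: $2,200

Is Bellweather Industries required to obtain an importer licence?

Yes

Q4 2022–Q4 2023: $36,600 + $18,000 + $116,200 + $8,000 + $24,700 = $203,500 (under)
Q1 2023–Q1 2024: $18,000 + $116,200 + $8,000 + $24,700 + $111,300 = $278,200 (under)
Q2 2023–Q2 2024: $116,200 + $8,000 + $24,700 + $111,300 + $85,300 = $345,500 (over)
Q3 2023–Q3 2024: $8,000 + $24,700 + $111,300 + $85,300 + $13,900 = $243,200 (under)
Q4 2023–Q4 2024: $24,700 + $111,300 + $85,300 + $13,900 + $1,700 = $236,900 (under)
Q1 2024–Q1 2025: $111,300 + $85,300 + $13,900 + $1,700 + $2,100 = $214,300 (under)
Q2 2024–Q2 2025: $85,300 + $13,900 + $1,700 + $2,100 + $13,100 = $116,100 (under)
Q3 2024–Q3 2025: $13,900 + $1,700 + $2,100 + $13,100 + $2,900 = $33,700 (under)
Q4 2024–Q4 2025: $1,700 + $2,100 + $13,100 + $2,900 + $2,200 = $22,000 (under)
At least one window exceeds $300,000.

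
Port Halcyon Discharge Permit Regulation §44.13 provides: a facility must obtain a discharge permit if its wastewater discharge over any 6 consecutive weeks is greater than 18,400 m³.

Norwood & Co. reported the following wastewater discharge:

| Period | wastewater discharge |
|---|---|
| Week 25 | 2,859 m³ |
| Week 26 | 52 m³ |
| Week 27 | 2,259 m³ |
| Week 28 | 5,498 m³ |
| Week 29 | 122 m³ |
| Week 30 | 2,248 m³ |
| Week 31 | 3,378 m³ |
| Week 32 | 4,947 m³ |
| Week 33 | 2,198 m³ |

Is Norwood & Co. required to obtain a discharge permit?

Week 25–Week 30: 2,859 m³ + 52 m³ + 2,259 m³ + 5,498 m³ + 122 m³ + 2,248 m³ = 13,038 m³ (under)
Week 26–Week 31: 52 m³ + 2,259 m³ + 5,498 m³ + 122 m³ + 2,248 m³ + 3,378 m³ = 13,557 m³ (under)
Week 27–Week 32: 2,259 m³ + 5,498 m³ + 122 m³ + 2,248 m³ + 3,378 m³ + 4,947 m³ = 18,452 m³ (over)
Week 28–Week 33: 5,498 m³ + 122 m³ + 2,248 m³ + 3,378 m³ + 4,947 m³ + 2,198 m³ = 18,391 m³ (under)
At least one window exceeds 18,400 m³.

Yes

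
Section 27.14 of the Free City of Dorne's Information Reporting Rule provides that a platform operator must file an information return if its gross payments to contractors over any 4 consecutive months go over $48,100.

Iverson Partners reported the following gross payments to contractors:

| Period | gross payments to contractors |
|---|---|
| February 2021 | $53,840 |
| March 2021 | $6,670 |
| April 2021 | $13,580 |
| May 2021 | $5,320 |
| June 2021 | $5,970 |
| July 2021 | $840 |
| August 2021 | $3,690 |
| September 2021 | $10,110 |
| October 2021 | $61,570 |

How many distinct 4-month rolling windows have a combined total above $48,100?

2

February 2021–May 2021: $53,840 + $6,670 + $13,580 + $5,320 = $79,410 (over)
March 2021–June 2021: $6,670 + $13,580 + $5,320 + $5,970 = $31,540 (under)
April 2021–July 2021: $13,580 + $5,320 + $5,970 + $840 = $25,710 (under)
May 2021–August 2021: $5,320 + $5,970 + $840 + $3,690 = $15,820 (under)
June 2021–September 2021: $5,970 + $840 + $3,690 + $10,110 = $20,610 (under)
July 2021–October 2021: $840 + $3,690 + $10,110 + $61,570 = $76,210 (over)
2 windows exceed the threshold.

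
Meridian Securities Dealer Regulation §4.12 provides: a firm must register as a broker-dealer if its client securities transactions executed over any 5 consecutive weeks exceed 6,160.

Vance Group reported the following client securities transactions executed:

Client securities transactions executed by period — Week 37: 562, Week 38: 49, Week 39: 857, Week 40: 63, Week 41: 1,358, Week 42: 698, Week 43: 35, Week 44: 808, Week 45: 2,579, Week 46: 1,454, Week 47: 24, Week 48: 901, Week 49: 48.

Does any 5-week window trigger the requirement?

Week 37–Week 41: 562 + 49 + 857 + 63 + 1,358 = 2,889 (under)
Week 38–Week 42: 49 + 857 + 63 + 1,358 + 698 = 3,025 (under)
Week 39–Week 43: 857 + 63 + 1,358 + 698 + 35 = 3,011 (under)
Week 40–Week 44: 63 + 1,358 + 698 + 35 + 808 = 2,962 (under)
Week 41–Week 45: 1,358 + 698 + 35 + 808 + 2,579 = 5,478 (under)
Week 42–Week 46: 698 + 35 + 808 + 2,579 + 1,454 = 5,574 (under)
Week 43–Week 47: 35 + 808 + 2,579 + 1,454 + 24 = 4,900 (under)
Week 44–Week 48: 808 + 2,579 + 1,454 + 24 + 901 = 5,766 (under)
Week 45–Week 49: 2,579 + 1,454 + 24 + 901 + 48 = 5,006 (under)
No window exceeds 6,160.

No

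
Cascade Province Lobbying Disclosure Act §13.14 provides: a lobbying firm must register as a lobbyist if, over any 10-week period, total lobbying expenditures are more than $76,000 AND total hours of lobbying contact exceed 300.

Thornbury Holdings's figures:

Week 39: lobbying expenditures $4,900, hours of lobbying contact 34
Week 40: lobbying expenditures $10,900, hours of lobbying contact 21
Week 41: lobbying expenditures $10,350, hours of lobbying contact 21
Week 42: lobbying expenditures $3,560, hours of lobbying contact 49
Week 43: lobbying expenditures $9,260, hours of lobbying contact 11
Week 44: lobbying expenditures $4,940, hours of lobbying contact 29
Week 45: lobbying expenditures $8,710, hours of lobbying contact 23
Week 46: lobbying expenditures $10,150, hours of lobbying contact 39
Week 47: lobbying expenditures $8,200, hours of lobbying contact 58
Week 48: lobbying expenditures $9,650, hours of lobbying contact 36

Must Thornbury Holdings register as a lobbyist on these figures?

Yes

Total lobbying expenditures: $4,900 + $10,900 + $10,350 + $3,560 + $9,260 + $4,940 + $8,710 + $10,150 + $8,200 + $9,650 = $80,620 (> $76,000).
Total hours of lobbying contact: 34 + 21 + 21 + 49 + 11 + 29 + 23 + 39 + 58 + 36 = 321 (> 300).
The test is 'and': both thresholds are exceeded.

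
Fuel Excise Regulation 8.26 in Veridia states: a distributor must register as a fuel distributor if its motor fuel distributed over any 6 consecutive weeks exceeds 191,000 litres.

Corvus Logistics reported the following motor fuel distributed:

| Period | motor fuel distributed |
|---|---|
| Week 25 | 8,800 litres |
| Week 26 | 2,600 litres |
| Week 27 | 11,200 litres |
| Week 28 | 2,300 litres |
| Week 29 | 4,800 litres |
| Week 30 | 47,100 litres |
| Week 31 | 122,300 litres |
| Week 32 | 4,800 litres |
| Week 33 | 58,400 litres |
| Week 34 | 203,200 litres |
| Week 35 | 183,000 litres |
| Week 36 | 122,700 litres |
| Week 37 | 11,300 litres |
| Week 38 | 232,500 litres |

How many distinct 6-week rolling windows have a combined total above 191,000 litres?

Week 25–Week 30: 8,800 litres + 2,600 litres + 11,200 litres + 2,300 litres + 4,800 litres + 47,100 litres = 76,800 litres (under)
Week 26–Week 31: 2,600 litres + 11,200 litres + 2,300 litres + 4,800 litres + 47,100 litres + 122,300 litres = 190,300 litres (under)
Week 27–Week 32: 11,200 litres + 2,300 litres + 4,800 litres + 47,100 litres + 122,300 litres + 4,800 litres = 192,500 litres (over)
Week 28–Week 33: 2,300 litres + 4,800 litres + 47,100 litres + 122,300 litres + 4,800 litres + 58,400 litres = 239,700 litres (over)
Week 29–Week 34: 4,800 litres + 47,100 litres + 122,300 litres + 4,800 litres + 58,400 litres + 203,200 litres = 440,600 litres (over)
Week 30–Week 35: 47,100 litres + 122,300 litres + 4,800 litres + 58,400 litres + 203,200 litres + 183,000 litres = 618,800 litres (over)
Week 31–Week 36: 122,300 litres + 4,800 litres + 58,400 litres + 203,200 litres + 183,000 litres + 122,700 litres = 694,400 litres (over)
Week 32–Week 37: 4,800 litres + 58,400 litres + 203,200 litres + 183,000 litres + 122,700 litres + 11,300 litres = 583,400 litres (over)
Week 33–Week 38: 58,400 litres + 203,200 litres + 183,000 litres + 122,700 litres + 11,300 litres + 232,500 litres = 811,100 litres (over)
7 windows exceed the threshold.

7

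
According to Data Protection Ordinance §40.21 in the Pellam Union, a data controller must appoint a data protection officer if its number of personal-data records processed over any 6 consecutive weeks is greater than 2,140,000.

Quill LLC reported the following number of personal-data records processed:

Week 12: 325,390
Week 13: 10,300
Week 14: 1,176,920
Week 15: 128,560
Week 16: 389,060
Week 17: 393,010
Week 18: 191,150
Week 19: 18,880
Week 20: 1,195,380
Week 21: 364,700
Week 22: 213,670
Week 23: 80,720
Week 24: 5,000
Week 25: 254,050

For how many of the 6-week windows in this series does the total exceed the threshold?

Week 12–Week 17: 325,390 + 10,300 + 1,176,920 + 128,560 + 389,060 + 393,010 = 2,423,240 (over)
Week 13–Week 18: 10,300 + 1,176,920 + 128,560 + 389,060 + 393,010 + 191,150 = 2,289,000 (over)
Week 14–Week 19: 1,176,920 + 128,560 + 389,060 + 393,010 + 191,150 + 18,880 = 2,297,580 (over)
Week 15–Week 20: 128,560 + 389,060 + 393,010 + 191,150 + 18,880 + 1,195,380 = 2,316,040 (over)
Week 16–Week 21: 389,060 + 393,010 + 191,150 + 18,880 + 1,195,380 + 364,700 = 2,552,180 (over)
Week 17–Week 22: 393,010 + 191,150 + 18,880 + 1,195,380 + 364,700 + 213,670 = 2,376,790 (over)
Week 18–Week 23: 191,150 + 18,880 + 1,195,380 + 364,700 + 213,670 + 80,720 = 2,064,500 (under)
Week 19–Week 24: 18,880 + 1,195,380 + 364,700 + 213,670 + 80,720 + 5,000 = 1,878,350 (under)
Week 20–Week 25: 1,195,380 + 364,700 + 213,670 + 80,720 + 5,000 + 254,050 = 2,113,520 (under)
6 windows exceed the threshold.

6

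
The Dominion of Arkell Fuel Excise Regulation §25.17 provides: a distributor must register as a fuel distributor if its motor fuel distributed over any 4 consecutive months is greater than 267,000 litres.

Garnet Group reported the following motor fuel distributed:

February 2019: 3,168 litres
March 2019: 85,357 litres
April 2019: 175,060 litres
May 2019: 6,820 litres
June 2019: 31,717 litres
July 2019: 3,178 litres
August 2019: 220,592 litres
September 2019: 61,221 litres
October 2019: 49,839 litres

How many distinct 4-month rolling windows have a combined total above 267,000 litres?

February 2019–May 2019: 3,168 litres + 85,357 litres + 175,060 litres + 6,820 litres = 270,405 litres (over)
March 2019–June 2019: 85,357 litres + 175,060 litres + 6,820 litres + 31,717 litres = 298,954 litres (over)
April 2019–July 2019: 175,060 litres + 6,820 litres + 31,717 litres + 3,178 litres = 216,775 litres (under)
May 2019–August 2019: 6,820 litres + 31,717 litres + 3,178 litres + 220,592 litres = 262,307 litres (under)
June 2019–September 2019: 31,717 litres + 3,178 litres + 220,592 litres + 61,221 litres = 316,708 litres (over)
July 2019–October 2019: 3,178 litres + 220,592 litres + 61,221 litres + 49,839 litres = 334,830 litres (over)
4 windows exceed the threshold.

4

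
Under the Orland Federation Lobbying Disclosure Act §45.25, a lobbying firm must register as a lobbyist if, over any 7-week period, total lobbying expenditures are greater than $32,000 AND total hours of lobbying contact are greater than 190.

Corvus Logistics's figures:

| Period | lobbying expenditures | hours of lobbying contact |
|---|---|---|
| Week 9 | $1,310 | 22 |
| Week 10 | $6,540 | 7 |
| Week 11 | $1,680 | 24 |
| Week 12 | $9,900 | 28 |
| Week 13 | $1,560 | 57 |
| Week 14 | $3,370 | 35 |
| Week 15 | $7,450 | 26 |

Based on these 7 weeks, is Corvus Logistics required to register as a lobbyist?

No

Total lobbying expenditures: $1,310 + $6,540 + $1,680 + $9,900 + $1,560 + $3,370 + $7,450 = $31,810 (≤ $32,000).
Total hours of lobbying contact: 22 + 7 + 24 + 28 + 57 + 35 + 26 = 199 (> 190).
The test is 'and': the rule requires both, and at least one is not exceeded.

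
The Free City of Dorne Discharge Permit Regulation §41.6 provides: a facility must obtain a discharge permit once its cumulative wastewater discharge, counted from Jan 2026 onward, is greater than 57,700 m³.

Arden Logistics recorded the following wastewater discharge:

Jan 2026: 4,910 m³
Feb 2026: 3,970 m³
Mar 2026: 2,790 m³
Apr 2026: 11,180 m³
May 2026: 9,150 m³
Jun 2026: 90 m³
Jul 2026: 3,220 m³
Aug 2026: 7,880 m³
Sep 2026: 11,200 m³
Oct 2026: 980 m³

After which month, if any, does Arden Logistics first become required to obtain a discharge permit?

Through Jan 2026: 4,910 m³
Through Feb 2026: 8,880 m³
Through Mar 2026: 11,670 m³
Through Apr 2026: 22,850 m³
Through May 2026: 32,000 m³
Through Jun 2026: 32,090 m³
Through Jul 2026: 35,310 m³
Through Aug 2026: 43,190 m³
Through Sep 2026: 54,390 m³
Through Oct 2026: 55,370 m³
Final cumulative total 55,370 m³ ≤ 57,700 m³; the threshold is never exceeded.

Not triggered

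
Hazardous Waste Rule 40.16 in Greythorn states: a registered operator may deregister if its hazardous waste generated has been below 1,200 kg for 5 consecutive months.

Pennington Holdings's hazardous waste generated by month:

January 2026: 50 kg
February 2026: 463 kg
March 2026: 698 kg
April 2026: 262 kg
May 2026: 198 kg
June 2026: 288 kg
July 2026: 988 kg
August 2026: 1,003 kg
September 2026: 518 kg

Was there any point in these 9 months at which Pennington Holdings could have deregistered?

Yes

Months below 1,200 kg: January 2026, February 2026, March 2026, April 2026, May 2026, June 2026, July 2026, August 2026, September 2026.
Longest run of consecutive months below the threshold: 9.
9 ≥ 5, so Pennington Holdings became eligible.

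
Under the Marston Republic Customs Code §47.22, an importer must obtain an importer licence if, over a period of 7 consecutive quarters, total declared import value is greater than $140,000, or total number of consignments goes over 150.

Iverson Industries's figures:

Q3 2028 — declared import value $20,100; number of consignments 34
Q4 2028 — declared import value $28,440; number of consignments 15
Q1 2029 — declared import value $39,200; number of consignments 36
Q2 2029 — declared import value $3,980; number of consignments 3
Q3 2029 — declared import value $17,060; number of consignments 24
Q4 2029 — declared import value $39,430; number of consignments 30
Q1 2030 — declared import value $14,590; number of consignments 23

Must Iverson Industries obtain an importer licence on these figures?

Total declared import value: $20,100 + $28,440 + $39,200 + $3,980 + $17,060 + $39,430 + $14,590 = $162,800 (> $140,000).
Total number of consignments: 34 + 15 + 36 + 3 + 24 + 30 + 23 = 165 (> 150).
The test is 'or': at least one threshold is exceeded.

Yes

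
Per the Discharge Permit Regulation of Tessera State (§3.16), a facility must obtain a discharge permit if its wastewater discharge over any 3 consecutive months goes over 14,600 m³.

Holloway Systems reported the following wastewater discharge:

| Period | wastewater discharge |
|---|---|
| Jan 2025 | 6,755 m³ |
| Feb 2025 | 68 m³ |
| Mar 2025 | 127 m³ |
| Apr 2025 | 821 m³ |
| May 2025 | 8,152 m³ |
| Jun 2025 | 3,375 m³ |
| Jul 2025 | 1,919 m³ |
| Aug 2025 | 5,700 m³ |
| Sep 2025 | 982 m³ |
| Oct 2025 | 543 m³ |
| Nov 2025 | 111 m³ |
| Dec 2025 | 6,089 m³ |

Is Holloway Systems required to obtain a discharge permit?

Jan 2025–Mar 2025: 6,755 m³ + 68 m³ + 127 m³ = 6,950 m³ (under)
Feb 2025–Apr 2025: 68 m³ + 127 m³ + 821 m³ = 1,016 m³ (under)
Mar 2025–May 2025: 127 m³ + 821 m³ + 8,152 m³ = 9,100 m³ (under)
Apr 2025–Jun 2025: 821 m³ + 8,152 m³ + 3,375 m³ = 12,348 m³ (under)
May 2025–Jul 2025: 8,152 m³ + 3,375 m³ + 1,919 m³ = 13,446 m³ (under)
Jun 2025–Aug 2025: 3,375 m³ + 1,919 m³ + 5,700 m³ = 10,994 m³ (under)
Jul 2025–Sep 2025: 1,919 m³ + 5,700 m³ + 982 m³ = 8,601 m³ (under)
Aug 2025–Oct 2025: 5,700 m³ + 982 m³ + 543 m³ = 7,225 m³ (under)
Sep 2025–Nov 2025: 982 m³ + 543 m³ + 111 m³ = 1,636 m³ (under)
Oct 2025–Dec 2025: 543 m³ + 111 m³ + 6,089 m³ = 6,743 m³ (under)
No window exceeds 14,600 m³.

No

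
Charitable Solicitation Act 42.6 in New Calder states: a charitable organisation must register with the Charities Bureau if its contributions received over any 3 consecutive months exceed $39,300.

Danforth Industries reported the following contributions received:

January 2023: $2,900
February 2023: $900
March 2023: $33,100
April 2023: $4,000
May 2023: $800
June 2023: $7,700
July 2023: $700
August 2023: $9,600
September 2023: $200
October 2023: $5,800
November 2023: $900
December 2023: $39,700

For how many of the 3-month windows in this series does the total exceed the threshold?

January 2023–March 2023: $2,900 + $900 + $33,100 = $36,900 (under)
February 2023–April 2023: $900 + $33,100 + $4,000 = $38,000 (under)
March 2023–May 2023: $33,100 + $4,000 + $800 = $37,900 (under)
April 2023–June 2023: $4,000 + $800 + $7,700 = $12,500 (under)
May 2023–July 2023: $800 + $7,700 + $700 = $9,200 (under)
June 2023–August 2023: $7,700 + $700 + $9,600 = $18,000 (under)
July 2023–September 2023: $700 + $9,600 + $200 = $10,500 (under)
August 2023–October 2023: $9,600 + $200 + $5,800 = $15,600 (under)
September 2023–November 2023: $200 + $5,800 + $900 = $6,900 (under)
October 2023–December 2023: $5,800 + $900 + $39,700 = $46,400 (over)
1 window exceeds the threshold.

1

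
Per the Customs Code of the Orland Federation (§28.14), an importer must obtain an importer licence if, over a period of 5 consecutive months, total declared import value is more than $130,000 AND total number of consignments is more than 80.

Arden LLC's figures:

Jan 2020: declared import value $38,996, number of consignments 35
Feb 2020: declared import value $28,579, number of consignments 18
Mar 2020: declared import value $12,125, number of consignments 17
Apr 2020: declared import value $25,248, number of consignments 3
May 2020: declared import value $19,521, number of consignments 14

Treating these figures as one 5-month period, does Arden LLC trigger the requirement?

Total declared import value: $38,996 + $28,579 + $12,125 + $25,248 + $19,521 = $124,469 (≤ $130,000).
Total number of consignments: 35 + 18 + 17 + 3 + 14 = 87 (> 80).
The test is 'and': the rule requires both, and at least one is not exceeded.

No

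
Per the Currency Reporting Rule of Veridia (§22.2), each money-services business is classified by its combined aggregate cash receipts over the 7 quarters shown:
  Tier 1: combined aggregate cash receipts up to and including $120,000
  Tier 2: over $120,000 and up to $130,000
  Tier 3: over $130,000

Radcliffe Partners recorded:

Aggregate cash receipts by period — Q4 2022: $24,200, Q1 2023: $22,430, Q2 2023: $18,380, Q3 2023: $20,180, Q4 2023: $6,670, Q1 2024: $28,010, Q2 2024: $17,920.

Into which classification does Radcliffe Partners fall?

Tier 3

Combined aggregate cash receipts: $24,200 + $22,430 + $18,380 + $20,180 + $6,670 + $28,010 + $17,920 = $137,790.
$137,790 > $130,000, so Tier 3 applies.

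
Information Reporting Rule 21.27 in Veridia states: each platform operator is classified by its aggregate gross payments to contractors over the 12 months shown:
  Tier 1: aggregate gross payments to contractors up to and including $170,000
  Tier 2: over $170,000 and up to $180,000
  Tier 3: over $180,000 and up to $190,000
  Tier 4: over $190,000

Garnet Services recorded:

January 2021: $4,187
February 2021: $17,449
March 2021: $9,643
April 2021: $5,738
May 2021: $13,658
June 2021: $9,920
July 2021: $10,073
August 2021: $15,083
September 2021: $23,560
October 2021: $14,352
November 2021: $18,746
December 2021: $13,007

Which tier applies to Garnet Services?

Tier 1

Aggregate gross payments to contractors: $4,187 + $17,449 + $9,643 + $5,738 + $13,658 + $9,920 + $10,073 + $15,083 + $23,560 + $14,352 + $18,746 + $13,007 = $155,416.
$155,416 ≤ $170,000, so Tier 1 applies.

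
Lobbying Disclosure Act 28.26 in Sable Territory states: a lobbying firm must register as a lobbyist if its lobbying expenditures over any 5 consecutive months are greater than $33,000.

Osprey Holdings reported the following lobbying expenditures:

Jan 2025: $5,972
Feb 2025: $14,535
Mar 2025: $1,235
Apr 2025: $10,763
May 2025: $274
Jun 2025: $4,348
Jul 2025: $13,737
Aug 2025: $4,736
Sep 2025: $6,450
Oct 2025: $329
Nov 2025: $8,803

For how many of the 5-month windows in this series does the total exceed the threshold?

Jan 2025–May 2025: $5,972 + $14,535 + $1,235 + $10,763 + $274 = $32,779 (under)
Feb 2025–Jun 2025: $14,535 + $1,235 + $10,763 + $274 + $4,348 = $31,155 (under)
Mar 2025–Jul 2025: $1,235 + $10,763 + $274 + $4,348 + $13,737 = $30,357 (under)
Apr 2025–Aug 2025: $10,763 + $274 + $4,348 + $13,737 + $4,736 = $33,858 (over)
May 2025–Sep 2025: $274 + $4,348 + $13,737 + $4,736 + $6,450 = $29,545 (under)
Jun 2025–Oct 2025: $4,348 + $13,737 + $4,736 + $6,450 + $329 = $29,600 (under)
Jul 2025–Nov 2025: $13,737 + $4,736 + $6,450 + $329 + $8,803 = $34,055 (over)
2 windows exceed the threshold.

2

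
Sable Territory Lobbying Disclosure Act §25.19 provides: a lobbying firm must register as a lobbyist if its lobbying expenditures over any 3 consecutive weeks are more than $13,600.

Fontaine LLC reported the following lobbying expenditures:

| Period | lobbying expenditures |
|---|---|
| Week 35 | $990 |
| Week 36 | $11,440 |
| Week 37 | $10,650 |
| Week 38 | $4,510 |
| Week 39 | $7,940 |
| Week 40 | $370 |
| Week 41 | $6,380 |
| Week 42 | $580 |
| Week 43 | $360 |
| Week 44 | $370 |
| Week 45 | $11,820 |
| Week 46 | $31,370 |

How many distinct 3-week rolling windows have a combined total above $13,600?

5

Week 35–Week 37: $990 + $11,440 + $10,650 = $23,080 (over)
Week 36–Week 38: $11,440 + $10,650 + $4,510 = $26,600 (over)
Week 37–Week 39: $10,650 + $4,510 + $7,940 = $23,100 (over)
Week 38–Week 40: $4,510 + $7,940 + $370 = $12,820 (under)
Week 39–Week 41: $7,940 + $370 + $6,380 = $14,690 (over)
Week 40–Week 42: $370 + $6,380 + $580 = $7,330 (under)
Week 41–Week 43: $6,380 + $580 + $360 = $7,320 (under)
Week 42–Week 44: $580 + $360 + $370 = $1,310 (under)
Week 43–Week 45: $360 + $370 + $11,820 = $12,550 (under)
Week 44–Week 46: $370 + $11,820 + $31,370 = $43,560 (over)
5 windows exceed the threshold.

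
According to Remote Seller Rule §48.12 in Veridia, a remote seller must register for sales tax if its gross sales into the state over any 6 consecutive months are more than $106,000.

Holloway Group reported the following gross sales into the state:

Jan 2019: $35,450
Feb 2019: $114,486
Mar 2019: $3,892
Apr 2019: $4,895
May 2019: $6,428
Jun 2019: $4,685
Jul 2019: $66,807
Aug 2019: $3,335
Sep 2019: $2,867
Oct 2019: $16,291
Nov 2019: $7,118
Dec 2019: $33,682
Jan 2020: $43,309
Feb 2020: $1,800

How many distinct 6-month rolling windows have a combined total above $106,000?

Jan 2019–Jun 2019: $35,450 + $114,486 + $3,892 + $4,895 + $6,428 + $4,685 = $169,836 (over)
Feb 2019–Jul 2019: $114,486 + $3,892 + $4,895 + $6,428 + $4,685 + $66,807 = $201,193 (over)
Mar 2019–Aug 2019: $3,892 + $4,895 + $6,428 + $4,685 + $66,807 + $3,335 = $90,042 (under)
Apr 2019–Sep 2019: $4,895 + $6,428 + $4,685 + $66,807 + $3,335 + $2,867 = $89,017 (under)
May 2019–Oct 2019: $6,428 + $4,685 + $66,807 + $3,335 + $2,867 + $16,291 = $100,413 (under)
Jun 2019–Nov 2019: $4,685 + $66,807 + $3,335 + $2,867 + $16,291 + $7,118 = $101,103 (under)
Jul 2019–Dec 2019: $66,807 + $3,335 + $2,867 + $16,291 + $7,118 + $33,682 = $130,100 (over)
Aug 2019–Jan 2020: $3,335 + $2,867 + $16,291 + $7,118 + $33,682 + $43,309 = $106,602 (over)
Sep 2019–Feb 2020: $2,867 + $16,291 + $7,118 + $33,682 + $43,309 + $1,800 = $105,067 (under)
4 windows exceed the threshold.

4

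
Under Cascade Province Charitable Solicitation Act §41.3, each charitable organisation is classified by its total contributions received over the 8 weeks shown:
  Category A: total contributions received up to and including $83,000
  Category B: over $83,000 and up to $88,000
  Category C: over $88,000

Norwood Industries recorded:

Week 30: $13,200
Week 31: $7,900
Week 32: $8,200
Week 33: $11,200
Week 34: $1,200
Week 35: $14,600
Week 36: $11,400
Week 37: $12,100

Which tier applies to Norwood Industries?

Total contributions received: $13,200 + $7,900 + $8,200 + $11,200 + $1,200 + $14,600 + $11,400 + $12,100 = $79,800.
$79,800 ≤ $83,000, so Category A applies.

Category A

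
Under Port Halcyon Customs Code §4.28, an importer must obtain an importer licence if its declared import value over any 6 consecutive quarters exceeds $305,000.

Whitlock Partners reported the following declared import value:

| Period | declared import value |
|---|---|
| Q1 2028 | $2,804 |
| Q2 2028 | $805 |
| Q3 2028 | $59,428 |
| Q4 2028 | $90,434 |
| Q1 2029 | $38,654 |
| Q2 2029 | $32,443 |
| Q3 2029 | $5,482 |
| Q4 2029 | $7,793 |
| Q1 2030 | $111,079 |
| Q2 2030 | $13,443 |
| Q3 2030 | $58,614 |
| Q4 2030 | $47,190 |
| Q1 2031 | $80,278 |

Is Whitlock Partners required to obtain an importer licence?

Q1 2028–Q2 2029: $2,804 + $805 + $59,428 + $90,434 + $38,654 + $32,443 = $224,568 (under)
Q2 2028–Q3 2029: $805 + $59,428 + $90,434 + $38,654 + $32,443 + $5,482 = $227,246 (under)
Q3 2028–Q4 2029: $59,428 + $90,434 + $38,654 + $32,443 + $5,482 + $7,793 = $234,234 (under)
Q4 2028–Q1 2030: $90,434 + $38,654 + $32,443 + $5,482 + $7,793 + $111,079 = $285,885 (under)
Q1 2029–Q2 2030: $38,654 + $32,443 + $5,482 + $7,793 + $111,079 + $13,443 = $208,894 (under)
Q2 2029–Q3 2030: $32,443 + $5,482 + $7,793 + $111,079 + $13,443 + $58,614 = $228,854 (under)
Q3 2029–Q4 2030: $5,482 + $7,793 + $111,079 + $13,443 + $58,614 + $47,190 = $243,601 (under)
Q4 2029–Q1 2031: $7,793 + $111,079 + $13,443 + $58,614 + $47,190 + $80,278 = $318,397 (over)
At least one window exceeds $305,000.

Yes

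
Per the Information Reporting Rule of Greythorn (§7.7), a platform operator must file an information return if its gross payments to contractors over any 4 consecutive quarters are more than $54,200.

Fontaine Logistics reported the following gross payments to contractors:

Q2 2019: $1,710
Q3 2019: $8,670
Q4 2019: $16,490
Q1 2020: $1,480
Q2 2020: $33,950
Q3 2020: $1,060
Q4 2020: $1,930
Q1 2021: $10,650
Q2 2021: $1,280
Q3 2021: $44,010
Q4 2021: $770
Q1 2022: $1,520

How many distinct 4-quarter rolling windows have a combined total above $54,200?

3

Q2 2019–Q1 2020: $1,710 + $8,670 + $16,490 + $1,480 = $28,350 (under)
Q3 2019–Q2 2020: $8,670 + $16,490 + $1,480 + $33,950 = $60,590 (over)
Q4 2019–Q3 2020: $16,490 + $1,480 + $33,950 + $1,060 = $52,980 (under)
Q1 2020–Q4 2020: $1,480 + $33,950 + $1,060 + $1,930 = $38,420 (under)
Q2 2020–Q1 2021: $33,950 + $1,060 + $1,930 + $10,650 = $47,590 (under)
Q3 2020–Q2 2021: $1,060 + $1,930 + $10,650 + $1,280 = $14,920 (under)
Q4 2020–Q3 2021: $1,930 + $10,650 + $1,280 + $44,010 = $57,870 (over)
Q1 2021–Q4 2021: $10,650 + $1,280 + $44,010 + $770 = $56,710 (over)
Q2 2021–Q1 2022: $1,280 + $44,010 + $770 + $1,520 = $47,580 (under)
3 windows exceed the threshold.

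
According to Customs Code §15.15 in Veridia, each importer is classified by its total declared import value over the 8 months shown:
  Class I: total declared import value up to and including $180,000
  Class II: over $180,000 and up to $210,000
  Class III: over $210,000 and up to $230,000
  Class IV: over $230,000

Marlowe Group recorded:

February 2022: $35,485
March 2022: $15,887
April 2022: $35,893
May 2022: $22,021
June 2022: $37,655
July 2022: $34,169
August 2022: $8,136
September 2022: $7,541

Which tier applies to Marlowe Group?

Total declared import value: $35,485 + $15,887 + $35,893 + $22,021 + $37,655 + $34,169 + $8,136 + $7,541 = $196,787.
$180,000 < $196,787 ≤ $210,000, so Class II applies.

Class II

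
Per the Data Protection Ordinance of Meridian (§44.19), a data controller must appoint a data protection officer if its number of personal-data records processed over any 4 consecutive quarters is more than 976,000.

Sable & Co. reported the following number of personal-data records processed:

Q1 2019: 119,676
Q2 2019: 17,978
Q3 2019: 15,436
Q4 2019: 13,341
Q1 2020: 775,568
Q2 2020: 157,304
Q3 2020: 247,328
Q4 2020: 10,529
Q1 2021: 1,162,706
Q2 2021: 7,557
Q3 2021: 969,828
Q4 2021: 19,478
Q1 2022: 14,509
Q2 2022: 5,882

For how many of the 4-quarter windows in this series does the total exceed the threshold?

8

Q1 2019–Q4 2019: 119,676 + 17,978 + 15,436 + 13,341 = 166,431 (under)
Q2 2019–Q1 2020: 17,978 + 15,436 + 13,341 + 775,568 = 822,323 (under)
Q3 2019–Q2 2020: 15,436 + 13,341 + 775,568 + 157,304 = 961,649 (under)
Q4 2019–Q3 2020: 13,341 + 775,568 + 157,304 + 247,328 = 1,193,541 (over)
Q1 2020–Q4 2020: 775,568 + 157,304 + 247,328 + 10,529 = 1,190,729 (over)
Q2 2020–Q1 2021: 157,304 + 247,328 + 10,529 + 1,162,706 = 1,577,867 (over)
Q3 2020–Q2 2021: 247,328 + 10,529 + 1,162,706 + 7,557 = 1,428,120 (over)
Q4 2020–Q3 2021: 10,529 + 1,162,706 + 7,557 + 969,828 = 2,150,620 (over)
Q1 2021–Q4 2021: 1,162,706 + 7,557 + 969,828 + 19,478 = 2,159,569 (over)
Q2 2021–Q1 2022: 7,557 + 969,828 + 19,478 + 14,509 = 1,011,372 (over)
Q3 2021–Q2 2022: 969,828 + 19,478 + 14,509 + 5,882 = 1,009,697 (over)
8 windows exceed the threshold.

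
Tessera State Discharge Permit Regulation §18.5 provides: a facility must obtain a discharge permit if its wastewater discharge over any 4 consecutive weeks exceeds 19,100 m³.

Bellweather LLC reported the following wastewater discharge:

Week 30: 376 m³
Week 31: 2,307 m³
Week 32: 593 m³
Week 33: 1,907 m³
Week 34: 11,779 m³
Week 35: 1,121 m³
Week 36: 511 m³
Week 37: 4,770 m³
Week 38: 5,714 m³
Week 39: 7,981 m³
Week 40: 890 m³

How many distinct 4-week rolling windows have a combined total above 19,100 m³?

1

Week 30–Week 33: 376 m³ + 2,307 m³ + 593 m³ + 1,907 m³ = 5,183 m³ (under)
Week 31–Week 34: 2,307 m³ + 593 m³ + 1,907 m³ + 11,779 m³ = 16,586 m³ (under)
Week 32–Week 35: 593 m³ + 1,907 m³ + 11,779 m³ + 1,121 m³ = 15,400 m³ (under)
Week 33–Week 36: 1,907 m³ + 11,779 m³ + 1,121 m³ + 511 m³ = 15,318 m³ (under)
Week 34–Week 37: 11,779 m³ + 1,121 m³ + 511 m³ + 4,770 m³ = 18,181 m³ (under)
Week 35–Week 38: 1,121 m³ + 511 m³ + 4,770 m³ + 5,714 m³ = 12,116 m³ (under)
Week 36–Week 39: 511 m³ + 4,770 m³ + 5,714 m³ + 7,981 m³ = 18,976 m³ (under)
Week 37–Week 40: 4,770 m³ + 5,714 m³ + 7,981 m³ + 890 m³ = 19,355 m³ (over)
1 window exceeds the threshold.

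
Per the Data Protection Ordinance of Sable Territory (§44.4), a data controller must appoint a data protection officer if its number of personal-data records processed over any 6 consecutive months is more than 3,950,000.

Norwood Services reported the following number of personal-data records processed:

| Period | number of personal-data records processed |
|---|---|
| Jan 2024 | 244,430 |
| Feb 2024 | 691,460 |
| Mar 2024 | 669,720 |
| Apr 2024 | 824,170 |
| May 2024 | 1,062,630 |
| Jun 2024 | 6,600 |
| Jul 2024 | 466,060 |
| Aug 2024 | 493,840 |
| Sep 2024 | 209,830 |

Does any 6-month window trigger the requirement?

Jan 2024–Jun 2024: 244,430 + 691,460 + 669,720 + 824,170 + 1,062,630 + 6,600 = 3,499,010 (under)
Feb 2024–Jul 2024: 691,460 + 669,720 + 824,170 + 1,062,630 + 6,600 + 466,060 = 3,720,640 (under)
Mar 2024–Aug 2024: 669,720 + 824,170 + 1,062,630 + 6,600 + 466,060 + 493,840 = 3,523,020 (under)
Apr 2024–Sep 2024: 824,170 + 1,062,630 + 6,600 + 466,060 + 493,840 + 209,830 = 3,063,130 (under)
No window exceeds 3,950,000.

No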